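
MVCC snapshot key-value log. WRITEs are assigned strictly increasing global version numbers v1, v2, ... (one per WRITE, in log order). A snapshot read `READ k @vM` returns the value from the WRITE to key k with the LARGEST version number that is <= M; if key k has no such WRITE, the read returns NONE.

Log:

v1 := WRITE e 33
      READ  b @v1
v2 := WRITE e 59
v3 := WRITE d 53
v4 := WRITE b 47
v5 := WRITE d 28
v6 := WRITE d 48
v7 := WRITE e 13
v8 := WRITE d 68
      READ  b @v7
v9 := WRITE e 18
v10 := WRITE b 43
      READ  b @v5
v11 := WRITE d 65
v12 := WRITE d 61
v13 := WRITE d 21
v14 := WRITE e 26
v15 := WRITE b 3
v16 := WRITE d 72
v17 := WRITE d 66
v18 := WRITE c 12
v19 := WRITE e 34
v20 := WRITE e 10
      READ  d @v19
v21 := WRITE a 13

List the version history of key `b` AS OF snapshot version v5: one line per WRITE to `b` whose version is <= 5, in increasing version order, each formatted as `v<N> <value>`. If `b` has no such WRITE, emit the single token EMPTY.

Scan writes for key=b with version <= 5:
  v1 WRITE e 33 -> skip
  v2 WRITE e 59 -> skip
  v3 WRITE d 53 -> skip
  v4 WRITE b 47 -> keep
  v5 WRITE d 28 -> skip
  v6 WRITE d 48 -> skip
  v7 WRITE e 13 -> skip
  v8 WRITE d 68 -> skip
  v9 WRITE e 18 -> skip
  v10 WRITE b 43 -> drop (> snap)
  v11 WRITE d 65 -> skip
  v12 WRITE d 61 -> skip
  v13 WRITE d 21 -> skip
  v14 WRITE e 26 -> skip
  v15 WRITE b 3 -> drop (> snap)
  v16 WRITE d 72 -> skip
  v17 WRITE d 66 -> skip
  v18 WRITE c 12 -> skip
  v19 WRITE e 34 -> skip
  v20 WRITE e 10 -> skip
  v21 WRITE a 13 -> skip
Collected: [(4, 47)]

Answer: v4 47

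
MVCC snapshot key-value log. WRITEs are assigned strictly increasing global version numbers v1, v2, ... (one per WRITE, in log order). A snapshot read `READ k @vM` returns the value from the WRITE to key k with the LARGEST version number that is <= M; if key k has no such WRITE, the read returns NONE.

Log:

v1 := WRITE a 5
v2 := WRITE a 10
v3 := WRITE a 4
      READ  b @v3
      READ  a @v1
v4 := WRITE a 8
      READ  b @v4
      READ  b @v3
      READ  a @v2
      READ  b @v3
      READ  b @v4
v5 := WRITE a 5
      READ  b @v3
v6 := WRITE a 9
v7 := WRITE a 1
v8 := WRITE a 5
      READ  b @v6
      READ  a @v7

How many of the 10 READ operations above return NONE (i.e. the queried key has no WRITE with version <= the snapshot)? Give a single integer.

v1: WRITE a=5  (a history now [(1, 5)])
v2: WRITE a=10  (a history now [(1, 5), (2, 10)])
v3: WRITE a=4  (a history now [(1, 5), (2, 10), (3, 4)])
READ b @v3: history=[] -> no version <= 3 -> NONE
READ a @v1: history=[(1, 5), (2, 10), (3, 4)] -> pick v1 -> 5
v4: WRITE a=8  (a history now [(1, 5), (2, 10), (3, 4), (4, 8)])
READ b @v4: history=[] -> no version <= 4 -> NONE
READ b @v3: history=[] -> no version <= 3 -> NONE
READ a @v2: history=[(1, 5), (2, 10), (3, 4), (4, 8)] -> pick v2 -> 10
READ b @v3: history=[] -> no version <= 3 -> NONE
READ b @v4: history=[] -> no version <= 4 -> NONE
v5: WRITE a=5  (a history now [(1, 5), (2, 10), (3, 4), (4, 8), (5, 5)])
READ b @v3: history=[] -> no version <= 3 -> NONE
v6: WRITE a=9  (a history now [(1, 5), (2, 10), (3, 4), (4, 8), (5, 5), (6, 9)])
v7: WRITE a=1  (a history now [(1, 5), (2, 10), (3, 4), (4, 8), (5, 5), (6, 9), (7, 1)])
v8: WRITE a=5  (a history now [(1, 5), (2, 10), (3, 4), (4, 8), (5, 5), (6, 9), (7, 1), (8, 5)])
READ b @v6: history=[] -> no version <= 6 -> NONE
READ a @v7: history=[(1, 5), (2, 10), (3, 4), (4, 8), (5, 5), (6, 9), (7, 1), (8, 5)] -> pick v7 -> 1
Read results in order: ['NONE', '5', 'NONE', 'NONE', '10', 'NONE', 'NONE', 'NONE', 'NONE', '1']
NONE count = 7

Answer: 7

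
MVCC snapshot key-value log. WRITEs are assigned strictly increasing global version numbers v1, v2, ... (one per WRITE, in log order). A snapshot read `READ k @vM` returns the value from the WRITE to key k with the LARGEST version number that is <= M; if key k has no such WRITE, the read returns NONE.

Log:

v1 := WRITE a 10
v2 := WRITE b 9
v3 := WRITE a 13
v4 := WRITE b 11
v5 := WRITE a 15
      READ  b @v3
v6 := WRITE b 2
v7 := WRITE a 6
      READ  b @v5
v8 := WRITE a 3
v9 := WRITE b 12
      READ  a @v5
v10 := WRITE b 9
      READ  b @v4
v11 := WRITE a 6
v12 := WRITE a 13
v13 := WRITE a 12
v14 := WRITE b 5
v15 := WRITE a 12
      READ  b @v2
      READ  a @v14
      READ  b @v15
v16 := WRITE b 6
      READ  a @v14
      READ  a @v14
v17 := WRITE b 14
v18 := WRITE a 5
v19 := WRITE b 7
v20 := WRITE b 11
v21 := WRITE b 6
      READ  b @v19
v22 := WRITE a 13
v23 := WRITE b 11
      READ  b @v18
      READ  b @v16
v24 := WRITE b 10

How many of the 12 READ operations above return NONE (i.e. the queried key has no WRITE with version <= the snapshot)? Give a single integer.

v1: WRITE a=10  (a history now [(1, 10)])
v2: WRITE b=9  (b history now [(2, 9)])
v3: WRITE a=13  (a history now [(1, 10), (3, 13)])
v4: WRITE b=11  (b history now [(2, 9), (4, 11)])
v5: WRITE a=15  (a history now [(1, 10), (3, 13), (5, 15)])
READ b @v3: history=[(2, 9), (4, 11)] -> pick v2 -> 9
v6: WRITE b=2  (b history now [(2, 9), (4, 11), (6, 2)])
v7: WRITE a=6  (a history now [(1, 10), (3, 13), (5, 15), (7, 6)])
READ b @v5: history=[(2, 9), (4, 11), (6, 2)] -> pick v4 -> 11
v8: WRITE a=3  (a history now [(1, 10), (3, 13), (5, 15), (7, 6), (8, 3)])
v9: WRITE b=12  (b history now [(2, 9), (4, 11), (6, 2), (9, 12)])
READ a @v5: history=[(1, 10), (3, 13), (5, 15), (7, 6), (8, 3)] -> pick v5 -> 15
v10: WRITE b=9  (b history now [(2, 9), (4, 11), (6, 2), (9, 12), (10, 9)])
READ b @v4: history=[(2, 9), (4, 11), (6, 2), (9, 12), (10, 9)] -> pick v4 -> 11
v11: WRITE a=6  (a history now [(1, 10), (3, 13), (5, 15), (7, 6), (8, 3), (11, 6)])
v12: WRITE a=13  (a history now [(1, 10), (3, 13), (5, 15), (7, 6), (8, 3), (11, 6), (12, 13)])
v13: WRITE a=12  (a history now [(1, 10), (3, 13), (5, 15), (7, 6), (8, 3), (11, 6), (12, 13), (13, 12)])
v14: WRITE b=5  (b history now [(2, 9), (4, 11), (6, 2), (9, 12), (10, 9), (14, 5)])
v15: WRITE a=12  (a history now [(1, 10), (3, 13), (5, 15), (7, 6), (8, 3), (11, 6), (12, 13), (13, 12), (15, 12)])
READ b @v2: history=[(2, 9), (4, 11), (6, 2), (9, 12), (10, 9), (14, 5)] -> pick v2 -> 9
READ a @v14: history=[(1, 10), (3, 13), (5, 15), (7, 6), (8, 3), (11, 6), (12, 13), (13, 12), (15, 12)] -> pick v13 -> 12
READ b @v15: history=[(2, 9), (4, 11), (6, 2), (9, 12), (10, 9), (14, 5)] -> pick v14 -> 5
v16: WRITE b=6  (b history now [(2, 9), (4, 11), (6, 2), (9, 12), (10, 9), (14, 5), (16, 6)])
READ a @v14: history=[(1, 10), (3, 13), (5, 15), (7, 6), (8, 3), (11, 6), (12, 13), (13, 12), (15, 12)] -> pick v13 -> 12
READ a @v14: history=[(1, 10), (3, 13), (5, 15), (7, 6), (8, 3), (11, 6), (12, 13), (13, 12), (15, 12)] -> pick v13 -> 12
v17: WRITE b=14  (b history now [(2, 9), (4, 11), (6, 2), (9, 12), (10, 9), (14, 5), (16, 6), (17, 14)])
v18: WRITE a=5  (a history now [(1, 10), (3, 13), (5, 15), (7, 6), (8, 3), (11, 6), (12, 13), (13, 12), (15, 12), (18, 5)])
v19: WRITE b=7  (b history now [(2, 9), (4, 11), (6, 2), (9, 12), (10, 9), (14, 5), (16, 6), (17, 14), (19, 7)])
v20: WRITE b=11  (b history now [(2, 9), (4, 11), (6, 2), (9, 12), (10, 9), (14, 5), (16, 6), (17, 14), (19, 7), (20, 11)])
v21: WRITE b=6  (b history now [(2, 9), (4, 11), (6, 2), (9, 12), (10, 9), (14, 5), (16, 6), (17, 14), (19, 7), (20, 11), (21, 6)])
READ b @v19: history=[(2, 9), (4, 11), (6, 2), (9, 12), (10, 9), (14, 5), (16, 6), (17, 14), (19, 7), (20, 11), (21, 6)] -> pick v19 -> 7
v22: WRITE a=13  (a history now [(1, 10), (3, 13), (5, 15), (7, 6), (8, 3), (11, 6), (12, 13), (13, 12), (15, 12), (18, 5), (22, 13)])
v23: WRITE b=11  (b history now [(2, 9), (4, 11), (6, 2), (9, 12), (10, 9), (14, 5), (16, 6), (17, 14), (19, 7), (20, 11), (21, 6), (23, 11)])
READ b @v18: history=[(2, 9), (4, 11), (6, 2), (9, 12), (10, 9), (14, 5), (16, 6), (17, 14), (19, 7), (20, 11), (21, 6), (23, 11)] -> pick v17 -> 14
READ b @v16: history=[(2, 9), (4, 11), (6, 2), (9, 12), (10, 9), (14, 5), (16, 6), (17, 14), (19, 7), (20, 11), (21, 6), (23, 11)] -> pick v16 -> 6
v24: WRITE b=10  (b history now [(2, 9), (4, 11), (6, 2), (9, 12), (10, 9), (14, 5), (16, 6), (17, 14), (19, 7), (20, 11), (21, 6), (23, 11), (24, 10)])
Read results in order: ['9', '11', '15', '11', '9', '12', '5', '12', '12', '7', '14', '6']
NONE count = 0

Answer: 0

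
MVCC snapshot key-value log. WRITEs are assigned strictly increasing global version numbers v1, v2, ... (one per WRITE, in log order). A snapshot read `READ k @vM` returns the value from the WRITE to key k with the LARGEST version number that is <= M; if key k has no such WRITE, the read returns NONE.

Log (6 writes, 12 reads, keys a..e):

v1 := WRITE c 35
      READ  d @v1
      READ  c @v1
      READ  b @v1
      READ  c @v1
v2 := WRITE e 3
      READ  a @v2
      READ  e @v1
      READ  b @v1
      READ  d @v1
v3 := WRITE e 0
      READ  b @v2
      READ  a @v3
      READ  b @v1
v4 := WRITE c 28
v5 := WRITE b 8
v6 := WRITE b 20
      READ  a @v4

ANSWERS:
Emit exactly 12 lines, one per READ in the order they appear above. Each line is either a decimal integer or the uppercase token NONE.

Answer: NONE
35
NONE
35
NONE
NONE
NONE
NONE
NONE
NONE
NONE
NONE

Derivation:
v1: WRITE c=35  (c history now [(1, 35)])
READ d @v1: history=[] -> no version <= 1 -> NONE
READ c @v1: history=[(1, 35)] -> pick v1 -> 35
READ b @v1: history=[] -> no version <= 1 -> NONE
READ c @v1: history=[(1, 35)] -> pick v1 -> 35
v2: WRITE e=3  (e history now [(2, 3)])
READ a @v2: history=[] -> no version <= 2 -> NONE
READ e @v1: history=[(2, 3)] -> no version <= 1 -> NONE
READ b @v1: history=[] -> no version <= 1 -> NONE
READ d @v1: history=[] -> no version <= 1 -> NONE
v3: WRITE e=0  (e history now [(2, 3), (3, 0)])
READ b @v2: history=[] -> no version <= 2 -> NONE
READ a @v3: history=[] -> no version <= 3 -> NONE
READ b @v1: history=[] -> no version <= 1 -> NONE
v4: WRITE c=28  (c history now [(1, 35), (4, 28)])
v5: WRITE b=8  (b history now [(5, 8)])
v6: WRITE b=20  (b history now [(5, 8), (6, 20)])
READ a @v4: history=[] -> no version <= 4 -> NONE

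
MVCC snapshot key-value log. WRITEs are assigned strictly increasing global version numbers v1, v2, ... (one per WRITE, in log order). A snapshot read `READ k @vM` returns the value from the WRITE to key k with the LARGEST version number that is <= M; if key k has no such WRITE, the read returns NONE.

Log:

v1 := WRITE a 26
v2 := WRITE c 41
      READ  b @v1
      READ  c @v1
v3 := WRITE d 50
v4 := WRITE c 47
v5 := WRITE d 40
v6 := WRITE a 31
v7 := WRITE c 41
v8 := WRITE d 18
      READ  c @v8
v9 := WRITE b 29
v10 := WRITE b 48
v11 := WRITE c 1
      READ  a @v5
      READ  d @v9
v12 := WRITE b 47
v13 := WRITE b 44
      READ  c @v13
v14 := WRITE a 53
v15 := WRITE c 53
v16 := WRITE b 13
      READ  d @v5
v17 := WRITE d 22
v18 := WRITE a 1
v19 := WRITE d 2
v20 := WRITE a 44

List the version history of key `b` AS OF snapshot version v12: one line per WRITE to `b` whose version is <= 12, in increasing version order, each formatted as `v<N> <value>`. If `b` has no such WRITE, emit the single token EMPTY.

Answer: v9 29
v10 48
v12 47

Derivation:
Scan writes for key=b with version <= 12:
  v1 WRITE a 26 -> skip
  v2 WRITE c 41 -> skip
  v3 WRITE d 50 -> skip
  v4 WRITE c 47 -> skip
  v5 WRITE d 40 -> skip
  v6 WRITE a 31 -> skip
  v7 WRITE c 41 -> skip
  v8 WRITE d 18 -> skip
  v9 WRITE b 29 -> keep
  v10 WRITE b 48 -> keep
  v11 WRITE c 1 -> skip
  v12 WRITE b 47 -> keep
  v13 WRITE b 44 -> drop (> snap)
  v14 WRITE a 53 -> skip
  v15 WRITE c 53 -> skip
  v16 WRITE b 13 -> drop (> snap)
  v17 WRITE d 22 -> skip
  v18 WRITE a 1 -> skip
  v19 WRITE d 2 -> skip
  v20 WRITE a 44 -> skip
Collected: [(9, 29), (10, 48), (12, 47)]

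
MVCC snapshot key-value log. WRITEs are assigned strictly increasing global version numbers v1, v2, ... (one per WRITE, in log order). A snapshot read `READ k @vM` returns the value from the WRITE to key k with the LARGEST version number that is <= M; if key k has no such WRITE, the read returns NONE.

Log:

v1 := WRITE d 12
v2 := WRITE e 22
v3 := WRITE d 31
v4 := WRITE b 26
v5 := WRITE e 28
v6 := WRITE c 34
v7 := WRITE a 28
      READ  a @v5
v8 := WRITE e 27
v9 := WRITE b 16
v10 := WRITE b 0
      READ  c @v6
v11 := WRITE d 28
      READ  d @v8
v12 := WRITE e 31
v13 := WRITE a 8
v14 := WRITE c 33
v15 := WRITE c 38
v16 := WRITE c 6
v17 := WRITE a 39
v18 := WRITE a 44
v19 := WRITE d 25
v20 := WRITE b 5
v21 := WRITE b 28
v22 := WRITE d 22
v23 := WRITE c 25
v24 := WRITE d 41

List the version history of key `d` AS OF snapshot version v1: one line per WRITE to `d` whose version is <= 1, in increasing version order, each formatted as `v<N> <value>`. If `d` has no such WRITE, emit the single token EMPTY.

Answer: v1 12

Derivation:
Scan writes for key=d with version <= 1:
  v1 WRITE d 12 -> keep
  v2 WRITE e 22 -> skip
  v3 WRITE d 31 -> drop (> snap)
  v4 WRITE b 26 -> skip
  v5 WRITE e 28 -> skip
  v6 WRITE c 34 -> skip
  v7 WRITE a 28 -> skip
  v8 WRITE e 27 -> skip
  v9 WRITE b 16 -> skip
  v10 WRITE b 0 -> skip
  v11 WRITE d 28 -> drop (> snap)
  v12 WRITE e 31 -> skip
  v13 WRITE a 8 -> skip
  v14 WRITE c 33 -> skip
  v15 WRITE c 38 -> skip
  v16 WRITE c 6 -> skip
  v17 WRITE a 39 -> skip
  v18 WRITE a 44 -> skip
  v19 WRITE d 25 -> drop (> snap)
  v20 WRITE b 5 -> skip
  v21 WRITE b 28 -> skip
  v22 WRITE d 22 -> drop (> snap)
  v23 WRITE c 25 -> skip
  v24 WRITE d 41 -> drop (> snap)
Collected: [(1, 12)]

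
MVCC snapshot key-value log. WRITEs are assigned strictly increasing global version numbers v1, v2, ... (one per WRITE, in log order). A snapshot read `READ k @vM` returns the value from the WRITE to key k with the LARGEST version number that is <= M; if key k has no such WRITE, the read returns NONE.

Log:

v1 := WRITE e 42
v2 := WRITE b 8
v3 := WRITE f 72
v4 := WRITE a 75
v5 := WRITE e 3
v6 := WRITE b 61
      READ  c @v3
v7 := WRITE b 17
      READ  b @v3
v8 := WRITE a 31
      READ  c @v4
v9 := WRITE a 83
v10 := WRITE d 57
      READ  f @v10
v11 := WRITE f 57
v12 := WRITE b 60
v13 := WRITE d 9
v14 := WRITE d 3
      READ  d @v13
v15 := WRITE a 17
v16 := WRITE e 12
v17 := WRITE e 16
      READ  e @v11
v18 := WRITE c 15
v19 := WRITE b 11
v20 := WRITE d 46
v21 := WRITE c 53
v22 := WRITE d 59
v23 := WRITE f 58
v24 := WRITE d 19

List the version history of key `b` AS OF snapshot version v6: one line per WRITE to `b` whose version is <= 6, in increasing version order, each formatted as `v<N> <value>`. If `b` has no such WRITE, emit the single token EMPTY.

Answer: v2 8
v6 61

Derivation:
Scan writes for key=b with version <= 6:
  v1 WRITE e 42 -> skip
  v2 WRITE b 8 -> keep
  v3 WRITE f 72 -> skip
  v4 WRITE a 75 -> skip
  v5 WRITE e 3 -> skip
  v6 WRITE b 61 -> keep
  v7 WRITE b 17 -> drop (> snap)
  v8 WRITE a 31 -> skip
  v9 WRITE a 83 -> skip
  v10 WRITE d 57 -> skip
  v11 WRITE f 57 -> skip
  v12 WRITE b 60 -> drop (> snap)
  v13 WRITE d 9 -> skip
  v14 WRITE d 3 -> skip
  v15 WRITE a 17 -> skip
  v16 WRITE e 12 -> skip
  v17 WRITE e 16 -> skip
  v18 WRITE c 15 -> skip
  v19 WRITE b 11 -> drop (> snap)
  v20 WRITE d 46 -> skip
  v21 WRITE c 53 -> skip
  v22 WRITE d 59 -> skip
  v23 WRITE f 58 -> skip
  v24 WRITE d 19 -> skip
Collected: [(2, 8), (6, 61)]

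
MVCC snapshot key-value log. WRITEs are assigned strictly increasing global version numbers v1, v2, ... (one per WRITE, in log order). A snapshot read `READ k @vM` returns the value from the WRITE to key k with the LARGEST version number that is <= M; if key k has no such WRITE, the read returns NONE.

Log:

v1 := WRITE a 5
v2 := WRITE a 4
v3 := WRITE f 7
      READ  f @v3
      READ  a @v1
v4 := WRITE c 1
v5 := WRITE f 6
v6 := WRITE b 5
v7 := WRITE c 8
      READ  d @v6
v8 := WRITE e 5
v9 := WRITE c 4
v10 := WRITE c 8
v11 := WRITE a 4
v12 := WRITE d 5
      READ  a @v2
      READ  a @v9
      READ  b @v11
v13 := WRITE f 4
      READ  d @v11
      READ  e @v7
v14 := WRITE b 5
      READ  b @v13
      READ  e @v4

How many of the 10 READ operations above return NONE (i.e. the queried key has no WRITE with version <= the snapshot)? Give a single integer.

Answer: 4

Derivation:
v1: WRITE a=5  (a history now [(1, 5)])
v2: WRITE a=4  (a history now [(1, 5), (2, 4)])
v3: WRITE f=7  (f history now [(3, 7)])
READ f @v3: history=[(3, 7)] -> pick v3 -> 7
READ a @v1: history=[(1, 5), (2, 4)] -> pick v1 -> 5
v4: WRITE c=1  (c history now [(4, 1)])
v5: WRITE f=6  (f history now [(3, 7), (5, 6)])
v6: WRITE b=5  (b history now [(6, 5)])
v7: WRITE c=8  (c history now [(4, 1), (7, 8)])
READ d @v6: history=[] -> no version <= 6 -> NONE
v8: WRITE e=5  (e history now [(8, 5)])
v9: WRITE c=4  (c history now [(4, 1), (7, 8), (9, 4)])
v10: WRITE c=8  (c history now [(4, 1), (7, 8), (9, 4), (10, 8)])
v11: WRITE a=4  (a history now [(1, 5), (2, 4), (11, 4)])
v12: WRITE d=5  (d history now [(12, 5)])
READ a @v2: history=[(1, 5), (2, 4), (11, 4)] -> pick v2 -> 4
READ a @v9: history=[(1, 5), (2, 4), (11, 4)] -> pick v2 -> 4
READ b @v11: history=[(6, 5)] -> pick v6 -> 5
v13: WRITE f=4  (f history now [(3, 7), (5, 6), (13, 4)])
READ d @v11: history=[(12, 5)] -> no version <= 11 -> NONE
READ e @v7: history=[(8, 5)] -> no version <= 7 -> NONE
v14: WRITE b=5  (b history now [(6, 5), (14, 5)])
READ b @v13: history=[(6, 5), (14, 5)] -> pick v6 -> 5
READ e @v4: history=[(8, 5)] -> no version <= 4 -> NONE
Read results in order: ['7', '5', 'NONE', '4', '4', '5', 'NONE', 'NONE', '5', 'NONE']
NONE count = 4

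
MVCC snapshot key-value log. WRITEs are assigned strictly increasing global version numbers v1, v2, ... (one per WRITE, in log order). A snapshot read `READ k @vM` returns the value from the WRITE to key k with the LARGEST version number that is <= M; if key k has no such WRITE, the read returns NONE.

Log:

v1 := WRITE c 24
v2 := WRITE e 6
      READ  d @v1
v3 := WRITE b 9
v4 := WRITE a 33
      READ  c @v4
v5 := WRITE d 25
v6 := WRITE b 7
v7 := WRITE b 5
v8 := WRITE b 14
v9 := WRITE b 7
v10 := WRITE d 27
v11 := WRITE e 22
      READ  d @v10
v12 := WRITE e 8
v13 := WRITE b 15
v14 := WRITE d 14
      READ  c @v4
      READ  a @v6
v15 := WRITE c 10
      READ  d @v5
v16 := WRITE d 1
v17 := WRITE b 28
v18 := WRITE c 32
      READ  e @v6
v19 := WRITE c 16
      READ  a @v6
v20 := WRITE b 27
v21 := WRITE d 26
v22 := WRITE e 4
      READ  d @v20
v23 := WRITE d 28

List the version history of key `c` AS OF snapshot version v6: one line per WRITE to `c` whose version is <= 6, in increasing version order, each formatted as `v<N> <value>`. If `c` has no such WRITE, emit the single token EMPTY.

Scan writes for key=c with version <= 6:
  v1 WRITE c 24 -> keep
  v2 WRITE e 6 -> skip
  v3 WRITE b 9 -> skip
  v4 WRITE a 33 -> skip
  v5 WRITE d 25 -> skip
  v6 WRITE b 7 -> skip
  v7 WRITE b 5 -> skip
  v8 WRITE b 14 -> skip
  v9 WRITE b 7 -> skip
  v10 WRITE d 27 -> skip
  v11 WRITE e 22 -> skip
  v12 WRITE e 8 -> skip
  v13 WRITE b 15 -> skip
  v14 WRITE d 14 -> skip
  v15 WRITE c 10 -> drop (> snap)
  v16 WRITE d 1 -> skip
  v17 WRITE b 28 -> skip
  v18 WRITE c 32 -> drop (> snap)
  v19 WRITE c 16 -> drop (> snap)
  v20 WRITE b 27 -> skip
  v21 WRITE d 26 -> skip
  v22 WRITE e 4 -> skip
  v23 WRITE d 28 -> skip
Collected: [(1, 24)]

Answer: v1 24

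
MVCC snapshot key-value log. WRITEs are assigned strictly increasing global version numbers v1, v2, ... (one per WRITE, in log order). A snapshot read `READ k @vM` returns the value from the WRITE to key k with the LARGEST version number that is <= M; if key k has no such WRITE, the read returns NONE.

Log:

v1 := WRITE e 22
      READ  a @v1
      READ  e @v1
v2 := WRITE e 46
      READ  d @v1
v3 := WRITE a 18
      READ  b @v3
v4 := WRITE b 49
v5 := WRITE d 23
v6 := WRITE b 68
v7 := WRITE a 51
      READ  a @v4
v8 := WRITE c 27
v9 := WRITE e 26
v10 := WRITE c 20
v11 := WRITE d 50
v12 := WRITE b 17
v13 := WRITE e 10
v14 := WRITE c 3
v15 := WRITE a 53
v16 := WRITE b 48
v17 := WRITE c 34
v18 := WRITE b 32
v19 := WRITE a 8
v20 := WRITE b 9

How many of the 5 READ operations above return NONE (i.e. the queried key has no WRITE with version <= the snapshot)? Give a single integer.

v1: WRITE e=22  (e history now [(1, 22)])
READ a @v1: history=[] -> no version <= 1 -> NONE
READ e @v1: history=[(1, 22)] -> pick v1 -> 22
v2: WRITE e=46  (e history now [(1, 22), (2, 46)])
READ d @v1: history=[] -> no version <= 1 -> NONE
v3: WRITE a=18  (a history now [(3, 18)])
READ b @v3: history=[] -> no version <= 3 -> NONE
v4: WRITE b=49  (b history now [(4, 49)])
v5: WRITE d=23  (d history now [(5, 23)])
v6: WRITE b=68  (b history now [(4, 49), (6, 68)])
v7: WRITE a=51  (a history now [(3, 18), (7, 51)])
READ a @v4: history=[(3, 18), (7, 51)] -> pick v3 -> 18
v8: WRITE c=27  (c history now [(8, 27)])
v9: WRITE e=26  (e history now [(1, 22), (2, 46), (9, 26)])
v10: WRITE c=20  (c history now [(8, 27), (10, 20)])
v11: WRITE d=50  (d history now [(5, 23), (11, 50)])
v12: WRITE b=17  (b history now [(4, 49), (6, 68), (12, 17)])
v13: WRITE e=10  (e history now [(1, 22), (2, 46), (9, 26), (13, 10)])
v14: WRITE c=3  (c history now [(8, 27), (10, 20), (14, 3)])
v15: WRITE a=53  (a history now [(3, 18), (7, 51), (15, 53)])
v16: WRITE b=48  (b history now [(4, 49), (6, 68), (12, 17), (16, 48)])
v17: WRITE c=34  (c history now [(8, 27), (10, 20), (14, 3), (17, 34)])
v18: WRITE b=32  (b history now [(4, 49), (6, 68), (12, 17), (16, 48), (18, 32)])
v19: WRITE a=8  (a history now [(3, 18), (7, 51), (15, 53), (19, 8)])
v20: WRITE b=9  (b history now [(4, 49), (6, 68), (12, 17), (16, 48), (18, 32), (20, 9)])
Read results in order: ['NONE', '22', 'NONE', 'NONE', '18']
NONE count = 3

Answer: 3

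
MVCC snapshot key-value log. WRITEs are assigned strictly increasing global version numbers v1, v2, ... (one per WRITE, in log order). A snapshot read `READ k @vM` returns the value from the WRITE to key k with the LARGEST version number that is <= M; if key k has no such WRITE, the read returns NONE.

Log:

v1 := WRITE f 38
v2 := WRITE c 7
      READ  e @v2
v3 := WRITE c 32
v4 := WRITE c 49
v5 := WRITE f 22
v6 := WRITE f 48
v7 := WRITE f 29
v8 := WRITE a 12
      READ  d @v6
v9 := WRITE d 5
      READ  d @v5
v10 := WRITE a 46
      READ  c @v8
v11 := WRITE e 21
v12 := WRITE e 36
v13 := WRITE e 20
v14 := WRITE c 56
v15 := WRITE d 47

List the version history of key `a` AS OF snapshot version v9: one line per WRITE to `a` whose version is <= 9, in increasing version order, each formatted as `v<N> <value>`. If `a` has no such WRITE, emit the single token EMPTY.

Scan writes for key=a with version <= 9:
  v1 WRITE f 38 -> skip
  v2 WRITE c 7 -> skip
  v3 WRITE c 32 -> skip
  v4 WRITE c 49 -> skip
  v5 WRITE f 22 -> skip
  v6 WRITE f 48 -> skip
  v7 WRITE f 29 -> skip
  v8 WRITE a 12 -> keep
  v9 WRITE d 5 -> skip
  v10 WRITE a 46 -> drop (> snap)
  v11 WRITE e 21 -> skip
  v12 WRITE e 36 -> skip
  v13 WRITE e 20 -> skip
  v14 WRITE c 56 -> skip
  v15 WRITE d 47 -> skip
Collected: [(8, 12)]

Answer: v8 12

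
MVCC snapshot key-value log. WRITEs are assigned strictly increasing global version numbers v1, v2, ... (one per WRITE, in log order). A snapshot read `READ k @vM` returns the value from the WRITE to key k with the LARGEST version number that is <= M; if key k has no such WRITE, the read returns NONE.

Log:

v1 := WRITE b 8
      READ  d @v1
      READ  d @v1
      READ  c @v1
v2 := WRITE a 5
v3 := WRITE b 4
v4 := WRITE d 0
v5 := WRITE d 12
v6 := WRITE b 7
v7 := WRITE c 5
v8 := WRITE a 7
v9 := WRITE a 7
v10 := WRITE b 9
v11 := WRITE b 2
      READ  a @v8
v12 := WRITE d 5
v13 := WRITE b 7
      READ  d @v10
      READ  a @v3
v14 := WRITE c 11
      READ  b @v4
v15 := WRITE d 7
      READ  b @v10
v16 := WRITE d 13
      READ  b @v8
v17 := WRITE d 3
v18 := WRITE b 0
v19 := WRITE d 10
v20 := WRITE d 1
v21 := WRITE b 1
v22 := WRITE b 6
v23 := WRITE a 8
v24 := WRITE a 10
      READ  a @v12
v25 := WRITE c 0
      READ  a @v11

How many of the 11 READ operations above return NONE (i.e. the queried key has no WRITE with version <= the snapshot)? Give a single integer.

v1: WRITE b=8  (b history now [(1, 8)])
READ d @v1: history=[] -> no version <= 1 -> NONE
READ d @v1: history=[] -> no version <= 1 -> NONE
READ c @v1: history=[] -> no version <= 1 -> NONE
v2: WRITE a=5  (a history now [(2, 5)])
v3: WRITE b=4  (b history now [(1, 8), (3, 4)])
v4: WRITE d=0  (d history now [(4, 0)])
v5: WRITE d=12  (d history now [(4, 0), (5, 12)])
v6: WRITE b=7  (b history now [(1, 8), (3, 4), (6, 7)])
v7: WRITE c=5  (c history now [(7, 5)])
v8: WRITE a=7  (a history now [(2, 5), (8, 7)])
v9: WRITE a=7  (a history now [(2, 5), (8, 7), (9, 7)])
v10: WRITE b=9  (b history now [(1, 8), (3, 4), (6, 7), (10, 9)])
v11: WRITE b=2  (b history now [(1, 8), (3, 4), (6, 7), (10, 9), (11, 2)])
READ a @v8: history=[(2, 5), (8, 7), (9, 7)] -> pick v8 -> 7
v12: WRITE d=5  (d history now [(4, 0), (5, 12), (12, 5)])
v13: WRITE b=7  (b history now [(1, 8), (3, 4), (6, 7), (10, 9), (11, 2), (13, 7)])
READ d @v10: history=[(4, 0), (5, 12), (12, 5)] -> pick v5 -> 12
READ a @v3: history=[(2, 5), (8, 7), (9, 7)] -> pick v2 -> 5
v14: WRITE c=11  (c history now [(7, 5), (14, 11)])
READ b @v4: history=[(1, 8), (3, 4), (6, 7), (10, 9), (11, 2), (13, 7)] -> pick v3 -> 4
v15: WRITE d=7  (d history now [(4, 0), (5, 12), (12, 5), (15, 7)])
READ b @v10: history=[(1, 8), (3, 4), (6, 7), (10, 9), (11, 2), (13, 7)] -> pick v10 -> 9
v16: WRITE d=13  (d history now [(4, 0), (5, 12), (12, 5), (15, 7), (16, 13)])
READ b @v8: history=[(1, 8), (3, 4), (6, 7), (10, 9), (11, 2), (13, 7)] -> pick v6 -> 7
v17: WRITE d=3  (d history now [(4, 0), (5, 12), (12, 5), (15, 7), (16, 13), (17, 3)])
v18: WRITE b=0  (b history now [(1, 8), (3, 4), (6, 7), (10, 9), (11, 2), (13, 7), (18, 0)])
v19: WRITE d=10  (d history now [(4, 0), (5, 12), (12, 5), (15, 7), (16, 13), (17, 3), (19, 10)])
v20: WRITE d=1  (d history now [(4, 0), (5, 12), (12, 5), (15, 7), (16, 13), (17, 3), (19, 10), (20, 1)])
v21: WRITE b=1  (b history now [(1, 8), (3, 4), (6, 7), (10, 9), (11, 2), (13, 7), (18, 0), (21, 1)])
v22: WRITE b=6  (b history now [(1, 8), (3, 4), (6, 7), (10, 9), (11, 2), (13, 7), (18, 0), (21, 1), (22, 6)])
v23: WRITE a=8  (a history now [(2, 5), (8, 7), (9, 7), (23, 8)])
v24: WRITE a=10  (a history now [(2, 5), (8, 7), (9, 7), (23, 8), (24, 10)])
READ a @v12: history=[(2, 5), (8, 7), (9, 7), (23, 8), (24, 10)] -> pick v9 -> 7
v25: WRITE c=0  (c history now [(7, 5), (14, 11), (25, 0)])
READ a @v11: history=[(2, 5), (8, 7), (9, 7), (23, 8), (24, 10)] -> pick v9 -> 7
Read results in order: ['NONE', 'NONE', 'NONE', '7', '12', '5', '4', '9', '7', '7', '7']
NONE count = 3

Answer: 3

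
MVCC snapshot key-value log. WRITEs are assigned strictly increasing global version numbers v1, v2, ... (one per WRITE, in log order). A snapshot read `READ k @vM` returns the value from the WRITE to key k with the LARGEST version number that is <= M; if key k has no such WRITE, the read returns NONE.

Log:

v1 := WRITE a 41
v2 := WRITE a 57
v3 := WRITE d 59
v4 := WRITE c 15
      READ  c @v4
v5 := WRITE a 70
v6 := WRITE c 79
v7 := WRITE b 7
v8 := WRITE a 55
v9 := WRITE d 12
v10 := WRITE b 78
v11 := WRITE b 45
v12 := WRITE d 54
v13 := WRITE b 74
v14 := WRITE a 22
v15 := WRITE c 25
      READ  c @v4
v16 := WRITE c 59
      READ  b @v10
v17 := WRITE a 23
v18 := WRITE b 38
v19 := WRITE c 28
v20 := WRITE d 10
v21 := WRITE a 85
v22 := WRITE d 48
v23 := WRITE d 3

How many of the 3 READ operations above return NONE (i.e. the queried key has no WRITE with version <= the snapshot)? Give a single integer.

v1: WRITE a=41  (a history now [(1, 41)])
v2: WRITE a=57  (a history now [(1, 41), (2, 57)])
v3: WRITE d=59  (d history now [(3, 59)])
v4: WRITE c=15  (c history now [(4, 15)])
READ c @v4: history=[(4, 15)] -> pick v4 -> 15
v5: WRITE a=70  (a history now [(1, 41), (2, 57), (5, 70)])
v6: WRITE c=79  (c history now [(4, 15), (6, 79)])
v7: WRITE b=7  (b history now [(7, 7)])
v8: WRITE a=55  (a history now [(1, 41), (2, 57), (5, 70), (8, 55)])
v9: WRITE d=12  (d history now [(3, 59), (9, 12)])
v10: WRITE b=78  (b history now [(7, 7), (10, 78)])
v11: WRITE b=45  (b history now [(7, 7), (10, 78), (11, 45)])
v12: WRITE d=54  (d history now [(3, 59), (9, 12), (12, 54)])
v13: WRITE b=74  (b history now [(7, 7), (10, 78), (11, 45), (13, 74)])
v14: WRITE a=22  (a history now [(1, 41), (2, 57), (5, 70), (8, 55), (14, 22)])
v15: WRITE c=25  (c history now [(4, 15), (6, 79), (15, 25)])
READ c @v4: history=[(4, 15), (6, 79), (15, 25)] -> pick v4 -> 15
v16: WRITE c=59  (c history now [(4, 15), (6, 79), (15, 25), (16, 59)])
READ b @v10: history=[(7, 7), (10, 78), (11, 45), (13, 74)] -> pick v10 -> 78
v17: WRITE a=23  (a history now [(1, 41), (2, 57), (5, 70), (8, 55), (14, 22), (17, 23)])
v18: WRITE b=38  (b history now [(7, 7), (10, 78), (11, 45), (13, 74), (18, 38)])
v19: WRITE c=28  (c history now [(4, 15), (6, 79), (15, 25), (16, 59), (19, 28)])
v20: WRITE d=10  (d history now [(3, 59), (9, 12), (12, 54), (20, 10)])
v21: WRITE a=85  (a history now [(1, 41), (2, 57), (5, 70), (8, 55), (14, 22), (17, 23), (21, 85)])
v22: WRITE d=48  (d history now [(3, 59), (9, 12), (12, 54), (20, 10), (22, 48)])
v23: WRITE d=3  (d history now [(3, 59), (9, 12), (12, 54), (20, 10), (22, 48), (23, 3)])
Read results in order: ['15', '15', '78']
NONE count = 0

Answer: 0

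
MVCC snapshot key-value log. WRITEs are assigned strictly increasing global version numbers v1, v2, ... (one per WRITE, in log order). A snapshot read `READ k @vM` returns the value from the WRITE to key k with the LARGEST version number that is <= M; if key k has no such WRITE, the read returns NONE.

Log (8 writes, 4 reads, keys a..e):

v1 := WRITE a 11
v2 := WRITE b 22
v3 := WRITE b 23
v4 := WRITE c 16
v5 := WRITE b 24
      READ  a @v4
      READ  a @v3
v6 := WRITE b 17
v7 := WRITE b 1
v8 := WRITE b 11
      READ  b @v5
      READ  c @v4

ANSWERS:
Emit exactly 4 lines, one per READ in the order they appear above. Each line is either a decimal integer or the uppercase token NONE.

Answer: 11
11
24
16

Derivation:
v1: WRITE a=11  (a history now [(1, 11)])
v2: WRITE b=22  (b history now [(2, 22)])
v3: WRITE b=23  (b history now [(2, 22), (3, 23)])
v4: WRITE c=16  (c history now [(4, 16)])
v5: WRITE b=24  (b history now [(2, 22), (3, 23), (5, 24)])
READ a @v4: history=[(1, 11)] -> pick v1 -> 11
READ a @v3: history=[(1, 11)] -> pick v1 -> 11
v6: WRITE b=17  (b history now [(2, 22), (3, 23), (5, 24), (6, 17)])
v7: WRITE b=1  (b history now [(2, 22), (3, 23), (5, 24), (6, 17), (7, 1)])
v8: WRITE b=11  (b history now [(2, 22), (3, 23), (5, 24), (6, 17), (7, 1), (8, 11)])
READ b @v5: history=[(2, 22), (3, 23), (5, 24), (6, 17), (7, 1), (8, 11)] -> pick v5 -> 24
READ c @v4: history=[(4, 16)] -> pick v4 -> 16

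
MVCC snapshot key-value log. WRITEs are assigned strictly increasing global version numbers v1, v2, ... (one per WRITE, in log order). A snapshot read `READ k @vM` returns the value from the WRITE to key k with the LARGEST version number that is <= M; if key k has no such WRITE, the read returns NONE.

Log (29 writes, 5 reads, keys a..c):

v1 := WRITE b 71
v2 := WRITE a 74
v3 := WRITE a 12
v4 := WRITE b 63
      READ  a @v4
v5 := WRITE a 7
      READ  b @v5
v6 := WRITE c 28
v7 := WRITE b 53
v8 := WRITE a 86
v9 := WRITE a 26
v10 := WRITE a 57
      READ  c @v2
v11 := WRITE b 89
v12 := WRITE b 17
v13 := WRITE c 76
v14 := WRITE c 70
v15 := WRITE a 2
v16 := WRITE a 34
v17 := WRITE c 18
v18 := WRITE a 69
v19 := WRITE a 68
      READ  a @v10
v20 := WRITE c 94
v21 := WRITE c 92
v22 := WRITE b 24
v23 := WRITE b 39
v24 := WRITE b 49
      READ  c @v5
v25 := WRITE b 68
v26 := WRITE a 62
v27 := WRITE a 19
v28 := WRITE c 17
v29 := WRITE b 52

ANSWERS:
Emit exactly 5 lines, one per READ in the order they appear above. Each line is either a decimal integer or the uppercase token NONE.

Answer: 12
63
NONE
57
NONE

Derivation:
v1: WRITE b=71  (b history now [(1, 71)])
v2: WRITE a=74  (a history now [(2, 74)])
v3: WRITE a=12  (a history now [(2, 74), (3, 12)])
v4: WRITE b=63  (b history now [(1, 71), (4, 63)])
READ a @v4: history=[(2, 74), (3, 12)] -> pick v3 -> 12
v5: WRITE a=7  (a history now [(2, 74), (3, 12), (5, 7)])
READ b @v5: history=[(1, 71), (4, 63)] -> pick v4 -> 63
v6: WRITE c=28  (c history now [(6, 28)])
v7: WRITE b=53  (b history now [(1, 71), (4, 63), (7, 53)])
v8: WRITE a=86  (a history now [(2, 74), (3, 12), (5, 7), (8, 86)])
v9: WRITE a=26  (a history now [(2, 74), (3, 12), (5, 7), (8, 86), (9, 26)])
v10: WRITE a=57  (a history now [(2, 74), (3, 12), (5, 7), (8, 86), (9, 26), (10, 57)])
READ c @v2: history=[(6, 28)] -> no version <= 2 -> NONE
v11: WRITE b=89  (b history now [(1, 71), (4, 63), (7, 53), (11, 89)])
v12: WRITE b=17  (b history now [(1, 71), (4, 63), (7, 53), (11, 89), (12, 17)])
v13: WRITE c=76  (c history now [(6, 28), (13, 76)])
v14: WRITE c=70  (c history now [(6, 28), (13, 76), (14, 70)])
v15: WRITE a=2  (a history now [(2, 74), (3, 12), (5, 7), (8, 86), (9, 26), (10, 57), (15, 2)])
v16: WRITE a=34  (a history now [(2, 74), (3, 12), (5, 7), (8, 86), (9, 26), (10, 57), (15, 2), (16, 34)])
v17: WRITE c=18  (c history now [(6, 28), (13, 76), (14, 70), (17, 18)])
v18: WRITE a=69  (a history now [(2, 74), (3, 12), (5, 7), (8, 86), (9, 26), (10, 57), (15, 2), (16, 34), (18, 69)])
v19: WRITE a=68  (a history now [(2, 74), (3, 12), (5, 7), (8, 86), (9, 26), (10, 57), (15, 2), (16, 34), (18, 69), (19, 68)])
READ a @v10: history=[(2, 74), (3, 12), (5, 7), (8, 86), (9, 26), (10, 57), (15, 2), (16, 34), (18, 69), (19, 68)] -> pick v10 -> 57
v20: WRITE c=94  (c history now [(6, 28), (13, 76), (14, 70), (17, 18), (20, 94)])
v21: WRITE c=92  (c history now [(6, 28), (13, 76), (14, 70), (17, 18), (20, 94), (21, 92)])
v22: WRITE b=24  (b history now [(1, 71), (4, 63), (7, 53), (11, 89), (12, 17), (22, 24)])
v23: WRITE b=39  (b history now [(1, 71), (4, 63), (7, 53), (11, 89), (12, 17), (22, 24), (23, 39)])
v24: WRITE b=49  (b history now [(1, 71), (4, 63), (7, 53), (11, 89), (12, 17), (22, 24), (23, 39), (24, 49)])
READ c @v5: history=[(6, 28), (13, 76), (14, 70), (17, 18), (20, 94), (21, 92)] -> no version <= 5 -> NONE
v25: WRITE b=68  (b history now [(1, 71), (4, 63), (7, 53), (11, 89), (12, 17), (22, 24), (23, 39), (24, 49), (25, 68)])
v26: WRITE a=62  (a history now [(2, 74), (3, 12), (5, 7), (8, 86), (9, 26), (10, 57), (15, 2), (16, 34), (18, 69), (19, 68), (26, 62)])
v27: WRITE a=19  (a history now [(2, 74), (3, 12), (5, 7), (8, 86), (9, 26), (10, 57), (15, 2), (16, 34), (18, 69), (19, 68), (26, 62), (27, 19)])
v28: WRITE c=17  (c history now [(6, 28), (13, 76), (14, 70), (17, 18), (20, 94), (21, 92), (28, 17)])
v29: WRITE b=52  (b history now [(1, 71), (4, 63), (7, 53), (11, 89), (12, 17), (22, 24), (23, 39), (24, 49), (25, 68), (29, 52)])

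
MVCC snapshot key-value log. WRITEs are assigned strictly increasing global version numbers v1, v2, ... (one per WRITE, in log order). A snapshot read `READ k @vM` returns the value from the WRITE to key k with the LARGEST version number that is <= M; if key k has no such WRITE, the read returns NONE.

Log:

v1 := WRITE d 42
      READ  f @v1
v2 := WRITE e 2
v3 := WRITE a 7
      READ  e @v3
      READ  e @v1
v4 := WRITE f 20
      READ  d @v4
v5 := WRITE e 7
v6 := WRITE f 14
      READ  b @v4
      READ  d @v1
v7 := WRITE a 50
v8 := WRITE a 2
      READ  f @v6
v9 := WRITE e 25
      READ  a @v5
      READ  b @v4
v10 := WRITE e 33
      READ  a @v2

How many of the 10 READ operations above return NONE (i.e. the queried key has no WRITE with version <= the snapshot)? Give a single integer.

Answer: 5

Derivation:
v1: WRITE d=42  (d history now [(1, 42)])
READ f @v1: history=[] -> no version <= 1 -> NONE
v2: WRITE e=2  (e history now [(2, 2)])
v3: WRITE a=7  (a history now [(3, 7)])
READ e @v3: history=[(2, 2)] -> pick v2 -> 2
READ e @v1: history=[(2, 2)] -> no version <= 1 -> NONE
v4: WRITE f=20  (f history now [(4, 20)])
READ d @v4: history=[(1, 42)] -> pick v1 -> 42
v5: WRITE e=7  (e history now [(2, 2), (5, 7)])
v6: WRITE f=14  (f history now [(4, 20), (6, 14)])
READ b @v4: history=[] -> no version <= 4 -> NONE
READ d @v1: history=[(1, 42)] -> pick v1 -> 42
v7: WRITE a=50  (a history now [(3, 7), (7, 50)])
v8: WRITE a=2  (a history now [(3, 7), (7, 50), (8, 2)])
READ f @v6: history=[(4, 20), (6, 14)] -> pick v6 -> 14
v9: WRITE e=25  (e history now [(2, 2), (5, 7), (9, 25)])
READ a @v5: history=[(3, 7), (7, 50), (8, 2)] -> pick v3 -> 7
READ b @v4: history=[] -> no version <= 4 -> NONE
v10: WRITE e=33  (e history now [(2, 2), (5, 7), (9, 25), (10, 33)])
READ a @v2: history=[(3, 7), (7, 50), (8, 2)] -> no version <= 2 -> NONE
Read results in order: ['NONE', '2', 'NONE', '42', 'NONE', '42', '14', '7', 'NONE', 'NONE']
NONE count = 5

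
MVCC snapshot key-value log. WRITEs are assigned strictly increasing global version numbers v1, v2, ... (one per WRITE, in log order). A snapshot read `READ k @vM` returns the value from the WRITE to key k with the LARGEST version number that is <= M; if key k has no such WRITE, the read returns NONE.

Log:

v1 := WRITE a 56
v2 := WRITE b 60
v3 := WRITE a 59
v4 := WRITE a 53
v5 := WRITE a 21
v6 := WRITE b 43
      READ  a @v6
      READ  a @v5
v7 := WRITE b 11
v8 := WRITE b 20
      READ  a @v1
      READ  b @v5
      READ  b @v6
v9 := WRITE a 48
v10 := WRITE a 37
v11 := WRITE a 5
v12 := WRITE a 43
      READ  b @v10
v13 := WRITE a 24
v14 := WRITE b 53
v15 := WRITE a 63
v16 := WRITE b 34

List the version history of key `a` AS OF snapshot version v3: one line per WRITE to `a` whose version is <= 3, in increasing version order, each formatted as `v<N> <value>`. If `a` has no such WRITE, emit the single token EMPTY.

Scan writes for key=a with version <= 3:
  v1 WRITE a 56 -> keep
  v2 WRITE b 60 -> skip
  v3 WRITE a 59 -> keep
  v4 WRITE a 53 -> drop (> snap)
  v5 WRITE a 21 -> drop (> snap)
  v6 WRITE b 43 -> skip
  v7 WRITE b 11 -> skip
  v8 WRITE b 20 -> skip
  v9 WRITE a 48 -> drop (> snap)
  v10 WRITE a 37 -> drop (> snap)
  v11 WRITE a 5 -> drop (> snap)
  v12 WRITE a 43 -> drop (> snap)
  v13 WRITE a 24 -> drop (> snap)
  v14 WRITE b 53 -> skip
  v15 WRITE a 63 -> drop (> snap)
  v16 WRITE b 34 -> skip
Collected: [(1, 56), (3, 59)]

Answer: v1 56
v3 59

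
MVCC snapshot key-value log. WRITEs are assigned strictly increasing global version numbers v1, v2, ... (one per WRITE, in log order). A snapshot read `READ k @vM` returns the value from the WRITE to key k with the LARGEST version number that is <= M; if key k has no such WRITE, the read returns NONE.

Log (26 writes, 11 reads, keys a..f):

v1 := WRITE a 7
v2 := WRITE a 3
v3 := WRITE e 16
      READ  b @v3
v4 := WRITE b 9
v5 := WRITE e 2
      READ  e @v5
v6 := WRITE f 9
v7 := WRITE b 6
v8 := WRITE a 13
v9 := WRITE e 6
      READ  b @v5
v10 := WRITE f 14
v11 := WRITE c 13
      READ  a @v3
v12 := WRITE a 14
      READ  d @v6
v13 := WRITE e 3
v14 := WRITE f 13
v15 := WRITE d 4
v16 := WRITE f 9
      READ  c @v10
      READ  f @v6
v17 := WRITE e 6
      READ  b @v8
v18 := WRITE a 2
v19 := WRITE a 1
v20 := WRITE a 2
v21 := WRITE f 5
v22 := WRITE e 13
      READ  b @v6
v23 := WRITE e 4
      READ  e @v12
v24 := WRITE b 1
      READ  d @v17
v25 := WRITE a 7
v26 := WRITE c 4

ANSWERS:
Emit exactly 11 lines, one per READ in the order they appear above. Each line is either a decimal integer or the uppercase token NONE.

Answer: NONE
2
9
3
NONE
NONE
9
6
9
6
4

Derivation:
v1: WRITE a=7  (a history now [(1, 7)])
v2: WRITE a=3  (a history now [(1, 7), (2, 3)])
v3: WRITE e=16  (e history now [(3, 16)])
READ b @v3: history=[] -> no version <= 3 -> NONE
v4: WRITE b=9  (b history now [(4, 9)])
v5: WRITE e=2  (e history now [(3, 16), (5, 2)])
READ e @v5: history=[(3, 16), (5, 2)] -> pick v5 -> 2
v6: WRITE f=9  (f history now [(6, 9)])
v7: WRITE b=6  (b history now [(4, 9), (7, 6)])
v8: WRITE a=13  (a history now [(1, 7), (2, 3), (8, 13)])
v9: WRITE e=6  (e history now [(3, 16), (5, 2), (9, 6)])
READ b @v5: history=[(4, 9), (7, 6)] -> pick v4 -> 9
v10: WRITE f=14  (f history now [(6, 9), (10, 14)])
v11: WRITE c=13  (c history now [(11, 13)])
READ a @v3: history=[(1, 7), (2, 3), (8, 13)] -> pick v2 -> 3
v12: WRITE a=14  (a history now [(1, 7), (2, 3), (8, 13), (12, 14)])
READ d @v6: history=[] -> no version <= 6 -> NONE
v13: WRITE e=3  (e history now [(3, 16), (5, 2), (9, 6), (13, 3)])
v14: WRITE f=13  (f history now [(6, 9), (10, 14), (14, 13)])
v15: WRITE d=4  (d history now [(15, 4)])
v16: WRITE f=9  (f history now [(6, 9), (10, 14), (14, 13), (16, 9)])
READ c @v10: history=[(11, 13)] -> no version <= 10 -> NONE
READ f @v6: history=[(6, 9), (10, 14), (14, 13), (16, 9)] -> pick v6 -> 9
v17: WRITE e=6  (e history now [(3, 16), (5, 2), (9, 6), (13, 3), (17, 6)])
READ b @v8: history=[(4, 9), (7, 6)] -> pick v7 -> 6
v18: WRITE a=2  (a history now [(1, 7), (2, 3), (8, 13), (12, 14), (18, 2)])
v19: WRITE a=1  (a history now [(1, 7), (2, 3), (8, 13), (12, 14), (18, 2), (19, 1)])
v20: WRITE a=2  (a history now [(1, 7), (2, 3), (8, 13), (12, 14), (18, 2), (19, 1), (20, 2)])
v21: WRITE f=5  (f history now [(6, 9), (10, 14), (14, 13), (16, 9), (21, 5)])
v22: WRITE e=13  (e history now [(3, 16), (5, 2), (9, 6), (13, 3), (17, 6), (22, 13)])
READ b @v6: history=[(4, 9), (7, 6)] -> pick v4 -> 9
v23: WRITE e=4  (e history now [(3, 16), (5, 2), (9, 6), (13, 3), (17, 6), (22, 13), (23, 4)])
READ e @v12: history=[(3, 16), (5, 2), (9, 6), (13, 3), (17, 6), (22, 13), (23, 4)] -> pick v9 -> 6
v24: WRITE b=1  (b history now [(4, 9), (7, 6), (24, 1)])
READ d @v17: history=[(15, 4)] -> pick v15 -> 4
v25: WRITE a=7  (a history now [(1, 7), (2, 3), (8, 13), (12, 14), (18, 2), (19, 1), (20, 2), (25, 7)])
v26: WRITE c=4  (c history now [(11, 13), (26, 4)])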